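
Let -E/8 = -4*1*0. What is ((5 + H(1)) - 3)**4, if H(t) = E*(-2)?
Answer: 16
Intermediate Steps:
E = 0 (E = -8*(-4*1)*0 = -(-32)*0 = -8*0 = 0)
H(t) = 0 (H(t) = 0*(-2) = 0)
((5 + H(1)) - 3)**4 = ((5 + 0) - 3)**4 = (5 - 3)**4 = 2**4 = 16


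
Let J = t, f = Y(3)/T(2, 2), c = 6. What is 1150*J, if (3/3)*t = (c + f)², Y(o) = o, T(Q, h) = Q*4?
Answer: 1495575/32 ≈ 46737.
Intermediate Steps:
T(Q, h) = 4*Q
f = 3/8 (f = 3/((4*2)) = 3/8 ≈ 0.37500)
t = 2601/64 (t = (6 + 3/8)² = (51/8)² = 2601/64 ≈ 40.641)
J = 2601/64 ≈ 40.641
1150*J = 1150*(2601/64) = 1495575/32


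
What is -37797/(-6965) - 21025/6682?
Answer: 106120429/46540130 ≈ 2.2802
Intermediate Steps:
-37797/(-6965) - 21025/6682 = -37797*(-1/6965) - 21025*1/6682 = 37797/6965 - 21025/6682 = 106120429/46540130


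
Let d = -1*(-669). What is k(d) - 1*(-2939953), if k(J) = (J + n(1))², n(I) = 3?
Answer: 3391537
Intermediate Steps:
d = 669
k(J) = (3 + J)² (k(J) = (J + 3)² = (3 + J)²)
k(d) - 1*(-2939953) = (3 + 669)² - 1*(-2939953) = 672² + 2939953 = 451584 + 2939953 = 3391537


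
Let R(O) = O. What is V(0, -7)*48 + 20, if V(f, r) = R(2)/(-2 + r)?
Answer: 28/3 ≈ 9.3333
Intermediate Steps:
V(f, r) = 2/(-2 + r)
V(0, -7)*48 + 20 = (2/(-2 - 7))*48 + 20 = (2/(-9))*48 + 20 = (2*(-1/9))*48 + 20 = -2/9*48 + 20 = -32/3 + 20 = 28/3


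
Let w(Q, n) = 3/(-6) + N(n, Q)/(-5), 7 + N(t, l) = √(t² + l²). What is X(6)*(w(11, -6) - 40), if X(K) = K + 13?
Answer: -7429/10 - 19*√157/5 ≈ -790.51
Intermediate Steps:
X(K) = 13 + K
N(t, l) = -7 + √(l² + t²) (N(t, l) = -7 + √(t² + l²) = -7 + √(l² + t²))
w(Q, n) = 9/10 - √(Q² + n²)/5 (w(Q, n) = 3/(-6) + (-7 + √(Q² + n²))/(-5) = 3*(-⅙) + (-7 + √(Q² + n²))*(-⅕) = -½ + (7/5 - √(Q² + n²)/5) = 9/10 - √(Q² + n²)/5)
X(6)*(w(11, -6) - 40) = (13 + 6)*((9/10 - √(11² + (-6)²)/5) - 40) = 19*((9/10 - √(121 + 36)/5) - 40) = 19*((9/10 - √157/5) - 40) = 19*(-391/10 - √157/5) = -7429/10 - 19*√157/5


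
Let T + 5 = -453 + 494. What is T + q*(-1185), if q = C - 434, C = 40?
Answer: 466926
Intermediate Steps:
q = -394 (q = 40 - 434 = -394)
T = 36 (T = -5 + (-453 + 494) = -5 + 41 = 36)
T + q*(-1185) = 36 - 394*(-1185) = 36 + 466890 = 466926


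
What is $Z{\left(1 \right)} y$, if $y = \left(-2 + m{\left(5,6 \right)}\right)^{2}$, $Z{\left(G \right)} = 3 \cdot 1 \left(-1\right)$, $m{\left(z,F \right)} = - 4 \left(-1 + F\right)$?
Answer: $-1452$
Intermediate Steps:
$m{\left(z,F \right)} = 4 - 4 F$
$Z{\left(G \right)} = -3$ ($Z{\left(G \right)} = 3 \left(-1\right) = -3$)
$y = 484$ ($y = \left(-2 + \left(4 - 24\right)\right)^{2} = \left(-2 - 20\right)^{2} = \left(-22\right)^{2} = 484$)
$Z{\left(1 \right)} y = \left(-3\right) 484 = -1452$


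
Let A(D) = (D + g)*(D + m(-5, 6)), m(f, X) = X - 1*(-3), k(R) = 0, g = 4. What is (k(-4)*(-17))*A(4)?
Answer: 0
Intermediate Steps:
m(f, X) = 3 + X (m(f, X) = X + 3 = 3 + X)
A(D) = (4 + D)*(9 + D) (A(D) = (D + 4)*(D + (3 + 6)) = (4 + D)*(D + 9) = (4 + D)*(9 + D))
(k(-4)*(-17))*A(4) = (0*(-17))*(36 + 4**2 + 13*4) = 0*(36 + 16 + 52) = 0*104 = 0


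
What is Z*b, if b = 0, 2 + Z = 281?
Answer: 0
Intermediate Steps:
Z = 279 (Z = -2 + 281 = 279)
Z*b = 279*0 = 0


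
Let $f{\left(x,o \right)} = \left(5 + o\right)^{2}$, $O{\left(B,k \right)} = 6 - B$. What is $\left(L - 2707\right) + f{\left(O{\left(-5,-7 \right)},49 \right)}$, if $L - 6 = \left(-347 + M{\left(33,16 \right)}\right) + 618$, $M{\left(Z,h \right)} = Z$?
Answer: $519$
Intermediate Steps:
$L = 310$ ($L = 6 + \left(\left(-347 + 33\right) + 618\right) = 6 + \left(-314 + 618\right) = 6 + 304 = 310$)
$\left(L - 2707\right) + f{\left(O{\left(-5,-7 \right)},49 \right)} = \left(310 - 2707\right) + \left(5 + 49\right)^{2} = -2397 + 54^{2} = -2397 + 2916 = 519$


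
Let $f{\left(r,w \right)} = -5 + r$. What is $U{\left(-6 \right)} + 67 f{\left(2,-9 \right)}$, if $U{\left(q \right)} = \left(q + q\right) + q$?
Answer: $-219$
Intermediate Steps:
$U{\left(q \right)} = 3 q$ ($U{\left(q \right)} = 2 q + q = 3 q$)
$U{\left(-6 \right)} + 67 f{\left(2,-9 \right)} = 3 \left(-6\right) + 67 \left(-5 + 2\right) = -18 + 67 \left(-3\right) = -18 - 201 = -219$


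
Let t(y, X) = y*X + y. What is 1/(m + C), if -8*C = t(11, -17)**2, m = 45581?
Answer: 1/41709 ≈ 2.3976e-5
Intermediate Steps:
t(y, X) = y + X*y (t(y, X) = X*y + y = y + X*y)
C = -3872 (C = -121*(1 - 17)**2/8 = -(11*(-16))**2/8 = -1/8*(-176)**2 = -1/8*30976 = -3872)
1/(m + C) = 1/(45581 - 3872) = 1/41709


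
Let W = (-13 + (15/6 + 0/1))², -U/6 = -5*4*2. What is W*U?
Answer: 26460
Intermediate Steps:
U = 240 (U = -6*(-5*4)*2 = -(-120)*2 = -6*(-40) = 240)
W = 441/4 (W = (-13 + (15*(⅙) + 0*1))² = (-13 + (5/2 + 0))² = (-13 + 5/2)² = (-21/2)² = 441/4 ≈ 110.25)
W*U = (441/4)*240 = 26460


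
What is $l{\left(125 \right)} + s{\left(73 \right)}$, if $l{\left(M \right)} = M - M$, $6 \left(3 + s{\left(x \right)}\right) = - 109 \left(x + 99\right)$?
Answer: $- \frac{9383}{3} \approx -3127.7$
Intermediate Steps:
$s{\left(x \right)} = - \frac{3603}{2} - \frac{109 x}{6}$ ($s{\left(x \right)} = -3 + \frac{\left(-109\right) \left(x + 99\right)}{6} = -3 + \frac{\left(-109\right) \left(99 + x\right)}{6} = -3 + \frac{-10791 - 109 x}{6} = -3 - \left(\frac{3597}{2} + \frac{109 x}{6}\right) = - \frac{3603}{2} - \frac{109 x}{6}$)
$l{\left(M \right)} = 0$
$l{\left(125 \right)} + s{\left(73 \right)} = 0 - \frac{9383}{3} = - \frac{9383}{3}$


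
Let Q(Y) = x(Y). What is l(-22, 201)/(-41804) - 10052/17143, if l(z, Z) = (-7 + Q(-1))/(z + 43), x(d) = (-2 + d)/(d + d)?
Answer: -2521255909/4299875832 ≈ -0.58636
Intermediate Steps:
x(d) = (-2 + d)/(2*d) (x(d) = (-2 + d)/((2*d)) = (-2 + d)*(1/(2*d)) = (-2 + d)/(2*d))
Q(Y) = (-2 + Y)/(2*Y)
l(z, Z) = -11/(2*(43 + z)) (l(z, Z) = (-7 + (½)*(-2 - 1)/(-1))/(z + 43) = (-7 + (½)*(-1)*(-3))/(43 + z) = (-7 + 3/2)/(43 + z) = -11/(2*(43 + z)))
l(-22, 201)/(-41804) - 10052/17143 = -11/(86 + 2*(-22))/(-41804) - 10052/17143 = -11/(86 - 44)*(-1/41804) - 10052*1/17143 = -11/42*(-1/41804) - 1436/2449 = 11/1755768 - 1436/2449 = -2521255909/4299875832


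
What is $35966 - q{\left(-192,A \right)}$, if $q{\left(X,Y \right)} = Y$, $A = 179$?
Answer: $35787$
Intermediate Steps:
$35966 - q{\left(-192,A \right)} = 35966 - 179 = 35787$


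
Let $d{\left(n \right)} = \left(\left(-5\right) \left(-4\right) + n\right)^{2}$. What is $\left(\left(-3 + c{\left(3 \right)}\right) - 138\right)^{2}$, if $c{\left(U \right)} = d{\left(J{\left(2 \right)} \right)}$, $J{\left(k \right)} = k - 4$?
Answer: $33489$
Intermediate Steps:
$J{\left(k \right)} = -4 + k$
$d{\left(n \right)} = \left(20 + n\right)^{2}$
$c{\left(U \right)} = 324$ ($c{\left(U \right)} = \left(20 + \left(-4 + 2\right)\right)^{2} = \left(20 - 2\right)^{2} = 18^{2} = 324$)
$\left(\left(-3 + c{\left(3 \right)}\right) - 138\right)^{2} = \left(\left(-3 + 324\right) - 138\right)^{2} = \left(321 - 138\right)^{2} = 183^{2} = 33489$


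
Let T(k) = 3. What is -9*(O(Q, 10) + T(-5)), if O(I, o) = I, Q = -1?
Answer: -18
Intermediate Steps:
-9*(O(Q, 10) + T(-5)) = -9*(-1 + 3) = -9*2 = -18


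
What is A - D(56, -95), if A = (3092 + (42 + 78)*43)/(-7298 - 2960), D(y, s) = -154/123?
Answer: 282368/630867 ≈ 0.44759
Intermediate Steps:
D(y, s) = -154/123 (D(y, s) = -154*1/123 = -154/123)
A = -4126/5129 (A = (3092 + 120*43)/(-10258) = (3092 + 5160)*(-1/10258) = 8252*(-1/10258) = -4126/5129 ≈ -0.80445)
A - D(56, -95) = -4126/5129 - 1*(-154/123) = -4126/5129 + 154/123 = 282368/630867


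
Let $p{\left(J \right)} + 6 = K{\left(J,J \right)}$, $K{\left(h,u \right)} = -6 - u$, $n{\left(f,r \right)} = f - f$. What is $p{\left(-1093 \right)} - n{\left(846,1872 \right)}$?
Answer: $1081$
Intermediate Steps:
$n{\left(f,r \right)} = 0$
$p{\left(J \right)} = -12 - J$ ($p{\left(J \right)} = -6 - \left(6 + J\right) = -12 - J$)
$p{\left(-1093 \right)} - n{\left(846,1872 \right)} = \left(-12 - -1093\right) - 0 = \left(-12 + 1093\right) + 0 = 1081 + 0 = 1081$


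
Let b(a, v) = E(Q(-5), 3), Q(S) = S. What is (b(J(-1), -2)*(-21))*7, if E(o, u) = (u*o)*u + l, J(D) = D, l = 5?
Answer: 5880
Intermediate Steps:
E(o, u) = 5 + o*u**2 (E(o, u) = (u*o)*u + 5 = (o*u)*u + 5 = o*u**2 + 5 = 5 + o*u**2)
b(a, v) = -40 (b(a, v) = 5 - 5*3**2 = 5 - 5*9 = 5 - 45 = -40)
(b(J(-1), -2)*(-21))*7 = -40*(-21)*7 = 840*7 = 5880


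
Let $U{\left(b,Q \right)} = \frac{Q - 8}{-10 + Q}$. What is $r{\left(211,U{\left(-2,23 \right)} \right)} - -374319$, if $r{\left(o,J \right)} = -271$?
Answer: $374048$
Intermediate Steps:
$U{\left(b,Q \right)} = \frac{-8 + Q}{-10 + Q}$
$r{\left(211,U{\left(-2,23 \right)} \right)} - -374319 = -271 - -374319 = -271 + 374319 = 374048$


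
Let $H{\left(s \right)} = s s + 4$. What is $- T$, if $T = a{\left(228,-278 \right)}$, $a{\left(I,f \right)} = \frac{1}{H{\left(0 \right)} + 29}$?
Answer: $- \frac{1}{33} \approx -0.030303$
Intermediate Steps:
$H{\left(s \right)} = 4 + s^{2}$ ($H{\left(s \right)} = s^{2} + 4 = 4 + s^{2}$)
$a{\left(I,f \right)} = \frac{1}{33}$ ($a{\left(I,f \right)} = \frac{1}{\left(4 + 0^{2}\right) + 29} = \frac{1}{\left(4 + 0\right) + 29} = \frac{1}{4 + 29} = \frac{1}{33}$)
$T = \frac{1}{33} \approx 0.030303$
$- T = \left(-1\right) \frac{1}{33} = - \frac{1}{33}$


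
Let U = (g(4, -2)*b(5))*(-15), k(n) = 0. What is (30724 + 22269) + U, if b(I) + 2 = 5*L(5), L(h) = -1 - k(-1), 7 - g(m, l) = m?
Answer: 53308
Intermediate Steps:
g(m, l) = 7 - m
L(h) = -1 (L(h) = -1 - 1*0 = -1 + 0 = -1)
b(I) = -7 (b(I) = -2 + 5*(-1) = -2 - 5 = -7)
U = 315 (U = ((7 - 1*4)*(-7))*(-15) = ((7 - 4)*(-7))*(-15) = (3*(-7))*(-15) = -21*(-15) = 315)
(30724 + 22269) + U = (30724 + 22269) + 315 = 52993 + 315 = 53308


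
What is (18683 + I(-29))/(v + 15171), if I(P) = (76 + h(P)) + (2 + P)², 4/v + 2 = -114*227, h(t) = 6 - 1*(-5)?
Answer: 126158530/98156369 ≈ 1.2853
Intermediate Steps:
h(t) = 11 (h(t) = 6 + 5 = 11)
v = -1/6470 (v = 4/(-2 - 114*227) = 4/(-2 - 25878) = 4/(-25880) = 4*(-1/25880) = -1/6470 ≈ -0.00015456)
I(P) = 87 + (2 + P)² (I(P) = (76 + 11) + (2 + P)² = 87 + (2 + P)²)
(18683 + I(-29))/(v + 15171) = (18683 + (87 + (2 - 29)²))/(-1/6470 + 15171) = (18683 + (87 + (-27)²))/(98156369/6470) = (18683 + (87 + 729))*(6470/98156369) = (18683 + 816)*(6470/98156369) = 19499*(6470/98156369) = 126158530/98156369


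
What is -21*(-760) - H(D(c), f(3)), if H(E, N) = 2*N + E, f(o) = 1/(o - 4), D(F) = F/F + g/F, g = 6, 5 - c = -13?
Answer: 47882/3 ≈ 15961.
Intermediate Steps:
c = 18 (c = 5 - 1*(-13) = 5 + 13 = 18)
D(F) = 1 + 6/F (D(F) = F/F + 6/F = 1 + 6/F)
f(o) = 1/(-4 + o)
H(E, N) = E + 2*N
-21*(-760) - H(D(c), f(3)) = -21*(-760) - ((6 + 18)/18 + 2/(-4 + 3)) = 15960 - ((1/18)*24 + 2/(-1)) = 15960 - (4/3 + 2*(-1)) = 15960 - (4/3 - 2) = 15960 - 1*(-⅔) = 15960 + ⅔ = 47882/3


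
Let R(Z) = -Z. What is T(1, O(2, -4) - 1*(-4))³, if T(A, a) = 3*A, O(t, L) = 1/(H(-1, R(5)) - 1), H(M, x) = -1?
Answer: 27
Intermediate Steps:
O(t, L) = -½ (O(t, L) = 1/(-1 - 1) = 1/(-2) = -½)
T(1, O(2, -4) - 1*(-4))³ = (3*1)³ = 3³ = 27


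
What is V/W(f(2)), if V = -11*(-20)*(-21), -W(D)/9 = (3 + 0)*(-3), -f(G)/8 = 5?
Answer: -1540/27 ≈ -57.037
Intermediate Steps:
f(G) = -40 (f(G) = -8*5 = -40)
W(D) = 81 (W(D) = -9*(3 + 0)*(-3) = -27*(-3) = -9*(-9) = 81)
V = -4620 (V = 220*(-21) = -4620)
V/W(f(2)) = -4620/81 = -4620*1/81 = -1540/27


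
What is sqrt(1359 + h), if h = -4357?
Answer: I*sqrt(2998) ≈ 54.754*I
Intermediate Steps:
sqrt(1359 + h) = sqrt(1359 - 4357) = sqrt(-2998) = I*sqrt(2998)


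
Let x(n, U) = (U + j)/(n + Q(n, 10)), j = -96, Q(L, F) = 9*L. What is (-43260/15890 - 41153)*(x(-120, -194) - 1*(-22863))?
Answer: -25631565950561/27240 ≈ -9.4095e+8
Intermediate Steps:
x(n, U) = (-96 + U)/(10*n) (x(n, U) = (U - 96)/(n + 9*n) = (-96 + U)/((10*n)) = (-96 + U)*(1/(10*n)) = (-96 + U)/(10*n))
(-43260/15890 - 41153)*(x(-120, -194) - 1*(-22863)) = (-43260/15890 - 41153)*((⅒)*(-96 - 194)/(-120) - 1*(-22863)) = (-43260*1/15890 - 41153)*((⅒)*(-1/120)*(-290) + 22863) = (-618/227 - 41153)*(29/120 + 22863) = -9342349/227*2743589/120 = -25631565950561/27240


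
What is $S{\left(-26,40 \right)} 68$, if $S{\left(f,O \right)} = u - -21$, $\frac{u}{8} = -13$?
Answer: $-5644$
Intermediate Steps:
$u = -104$ ($u = 8 \left(-13\right) = -104$)
$S{\left(f,O \right)} = -83$ ($S{\left(f,O \right)} = -104 - -21 = -104 + 21 = -83$)
$S{\left(-26,40 \right)} 68 = \left(-83\right) 68 = -5644$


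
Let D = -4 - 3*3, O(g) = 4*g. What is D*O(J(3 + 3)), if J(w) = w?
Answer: -312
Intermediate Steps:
D = -13 (D = -4 - 9 = -13)
D*O(J(3 + 3)) = -52*(3 + 3) = -52*6 = -13*24 = -312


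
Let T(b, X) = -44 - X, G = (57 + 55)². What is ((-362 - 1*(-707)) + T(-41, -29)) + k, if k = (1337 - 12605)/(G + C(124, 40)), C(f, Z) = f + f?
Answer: 350841/1066 ≈ 329.12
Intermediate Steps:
C(f, Z) = 2*f
G = 12544 (G = 112² = 12544)
k = -939/1066 (k = (1337 - 12605)/(12544 + 2*124) = -11268/(12544 + 248) = -11268/12792 = -11268*1/12792 = -939/1066 ≈ -0.88086)
((-362 - 1*(-707)) + T(-41, -29)) + k = ((-362 - 1*(-707)) + (-44 - 1*(-29))) - 939/1066 = ((-362 + 707) + (-44 + 29)) - 939/1066 = (345 - 15) - 939/1066 = 330 - 939/1066 = 350841/1066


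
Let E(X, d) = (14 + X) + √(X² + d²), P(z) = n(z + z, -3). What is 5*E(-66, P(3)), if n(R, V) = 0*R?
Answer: 70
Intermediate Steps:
n(R, V) = 0
P(z) = 0
E(X, d) = 14 + X + √(X² + d²)
5*E(-66, P(3)) = 5*(14 - 66 + √((-66)² + 0²)) = 5*(14 - 66 + √(4356 + 0)) = 5*(14 - 66 + √4356) = 5*(14 - 66 + 66) = 5*14 = 70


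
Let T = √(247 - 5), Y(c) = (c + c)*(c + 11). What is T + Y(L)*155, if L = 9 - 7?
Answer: 8060 + 11*√2 ≈ 8075.6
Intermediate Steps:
L = 2
Y(c) = 2*c*(11 + c) (Y(c) = (2*c)*(11 + c) = 2*c*(11 + c))
T = 11*√2 (T = √242 = 11*√2 ≈ 15.556)
T + Y(L)*155 = 11*√2 + (2*2*(11 + 2))*155 = 11*√2 + (2*2*13)*155 = 11*√2 + 52*155 = 11*√2 + 8060 = 8060 + 11*√2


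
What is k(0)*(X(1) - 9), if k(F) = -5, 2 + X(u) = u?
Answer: 50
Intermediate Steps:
X(u) = -2 + u
k(0)*(X(1) - 9) = -5*((-2 + 1) - 9) = -5*(-1 - 9) = -5*(-10) = 50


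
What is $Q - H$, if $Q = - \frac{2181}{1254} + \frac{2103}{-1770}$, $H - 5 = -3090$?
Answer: $\frac{190025188}{61655} \approx 3082.1$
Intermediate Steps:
$H = -3085$ ($H = 5 - 3090 = -3085$)
$Q = - \frac{180487}{61655}$ ($Q = \left(-2181\right) \frac{1}{1254} + 2103 \left(- \frac{1}{1770}\right) = - \frac{727}{418} - \frac{701}{590} = - \frac{180487}{61655} \approx -2.9274$)
$Q - H = - \frac{180487}{61655} - -3085 = - \frac{180487}{61655} + 3085 = \frac{190025188}{61655}$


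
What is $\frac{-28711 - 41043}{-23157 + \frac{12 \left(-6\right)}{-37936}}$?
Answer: $\frac{330773468}{109810485} \approx 3.0122$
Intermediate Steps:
$\frac{-28711 - 41043}{-23157 + \frac{12 \left(-6\right)}{-37936}} = - \frac{69754}{-23157 - - \frac{9}{4742}} = - \frac{69754}{-23157 + \frac{9}{4742}} = - \frac{69754}{- \frac{109810485}{4742}} = \left(-69754\right) \left(- \frac{4742}{109810485}\right) = \frac{330773468}{109810485}$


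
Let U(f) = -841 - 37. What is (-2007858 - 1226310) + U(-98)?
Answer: -3235046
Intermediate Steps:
U(f) = -878
(-2007858 - 1226310) + U(-98) = (-2007858 - 1226310) - 878 = -3234168 - 878 = -3235046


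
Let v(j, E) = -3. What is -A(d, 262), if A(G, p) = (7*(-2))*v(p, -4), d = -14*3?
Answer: -42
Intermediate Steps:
d = -42
A(G, p) = 42 (A(G, p) = (7*(-2))*(-3) = -14*(-3) = 42)
-A(d, 262) = -1*42 = -42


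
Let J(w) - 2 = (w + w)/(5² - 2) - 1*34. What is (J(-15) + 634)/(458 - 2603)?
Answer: -1256/4485 ≈ -0.28004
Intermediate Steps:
J(w) = -32 + 2*w/23 (J(w) = 2 + ((w + w)/(5² - 2) - 1*34) = 2 + ((2*w)/(25 - 2) - 34) = 2 + ((2*w)/23 - 34) = 2 + ((2*w)*(1/23) - 34) = 2 + (2*w/23 - 34) = 2 + (-34 + 2*w/23) = -32 + 2*w/23)
(J(-15) + 634)/(458 - 2603) = ((-32 + (2/23)*(-15)) + 634)/(458 - 2603) = ((-32 - 30/23) + 634)/(-2145) = (-766/23 + 634)*(-1/2145) = (13816/23)*(-1/2145) = -1256/4485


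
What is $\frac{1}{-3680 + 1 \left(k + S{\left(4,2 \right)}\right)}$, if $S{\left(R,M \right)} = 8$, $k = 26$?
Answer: $- \frac{1}{3646} \approx -0.00027427$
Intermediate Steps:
$\frac{1}{-3680 + 1 \left(k + S{\left(4,2 \right)}\right)} = \frac{1}{-3680 + 1 \left(26 + 8\right)} = \frac{1}{-3680 + 1 \cdot 34} = \frac{1}{-3680 + 34} = \frac{1}{-3646} = - \frac{1}{3646}$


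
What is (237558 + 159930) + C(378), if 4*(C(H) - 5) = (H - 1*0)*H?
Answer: 433214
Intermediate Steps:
C(H) = 5 + H²/4 (C(H) = 5 + ((H - 1*0)*H)/4 = 5 + ((H + 0)*H)/4 = 5 + (H*H)/4 = 5 + H²/4)
(237558 + 159930) + C(378) = (237558 + 159930) + (5 + (¼)*378²) = 397488 + (5 + (¼)*142884) = 397488 + (5 + 35721) = 397488 + 35726 = 433214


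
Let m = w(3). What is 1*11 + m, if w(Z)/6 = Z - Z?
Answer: 11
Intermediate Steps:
w(Z) = 0 (w(Z) = 6*(Z - Z) = 6*0 = 0)
m = 0
1*11 + m = 1*11 + 0 = 11 + 0 = 11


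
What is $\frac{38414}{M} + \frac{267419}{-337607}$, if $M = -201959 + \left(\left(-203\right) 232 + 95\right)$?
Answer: $- \frac{39772734769}{42025319360} \approx -0.9464$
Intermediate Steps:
$M = -248960$ ($M = -201959 + \left(-47096 + 95\right) = -201959 - 47001 = -248960$)
$\frac{38414}{M} + \frac{267419}{-337607} = \frac{38414}{-248960} + \frac{267419}{-337607} = 38414 \left(- \frac{1}{248960}\right) + 267419 \left(- \frac{1}{337607}\right) = - \frac{19207}{124480} - \frac{267419}{337607} = - \frac{39772734769}{42025319360}$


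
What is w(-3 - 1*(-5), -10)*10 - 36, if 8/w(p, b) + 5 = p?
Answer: -188/3 ≈ -62.667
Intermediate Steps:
w(p, b) = 8/(-5 + p)
w(-3 - 1*(-5), -10)*10 - 36 = (8/(-5 + (-3 - 1*(-5))))*10 - 36 = (8/(-5 + (-3 + 5)))*10 - 36 = (8/(-5 + 2))*10 - 36 = (8/(-3))*10 - 36 = (8*(-⅓))*10 - 36 = -8/3*10 - 36 = -80/3 - 36 = -188/3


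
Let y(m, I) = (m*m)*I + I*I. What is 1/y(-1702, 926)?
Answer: 1/2683297980 ≈ 3.7268e-10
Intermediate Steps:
y(m, I) = I² + I*m² (y(m, I) = m²*I + I² = I*m² + I² = I² + I*m²)
1/y(-1702, 926) = 1/(926*(926 + (-1702)²)) = 1/(926*(926 + 2896804)) = 1/(926*2897730) = 1/2683297980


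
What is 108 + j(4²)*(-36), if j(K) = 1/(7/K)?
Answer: 180/7 ≈ 25.714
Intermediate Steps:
j(K) = K/7
108 + j(4²)*(-36) = 108 + ((⅐)*4²)*(-36) = 108 + ((⅐)*16)*(-36) = 108 + (16/7)*(-36) = 108 - 576/7 = 180/7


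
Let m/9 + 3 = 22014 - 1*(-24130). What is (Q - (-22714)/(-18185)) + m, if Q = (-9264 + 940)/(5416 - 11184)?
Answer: 10889508564527/26222770 ≈ 4.1527e+5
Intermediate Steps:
Q = 2081/1442 (Q = -8324/(-5768) = -8324*(-1/5768) = 2081/1442 ≈ 1.4431)
m = 415269 (m = -27 + 9*(22014 - 1*(-24130)) = -27 + 9*(22014 + 24130) = -27 + 9*46144 = -27 + 415296 = 415269)
(Q - (-22714)/(-18185)) + m = (2081/1442 - (-22714)/(-18185)) + 415269 = (2081/1442 - (-22714)*(-1)/18185) + 415269 = (2081/1442 - 1*22714/18185) + 415269 = (2081/1442 - 22714/18185) + 415269 = 5089397/26222770 + 415269 = 10889508564527/26222770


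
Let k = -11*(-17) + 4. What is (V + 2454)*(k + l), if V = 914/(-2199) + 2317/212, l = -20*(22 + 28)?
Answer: -929481673603/466188 ≈ -1.9938e+6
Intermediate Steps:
l = -1000 (l = -20*50 = -1000)
V = 4901315/466188 (V = 914*(-1/2199) + 2317*(1/212) = -914/2199 + 2317/212 = 4901315/466188 ≈ 10.514)
k = 191 (k = 187 + 4 = 191)
(V + 2454)*(k + l) = (4901315/466188 + 2454)*(191 - 1000) = (1148926667/466188)*(-809) = -929481673603/466188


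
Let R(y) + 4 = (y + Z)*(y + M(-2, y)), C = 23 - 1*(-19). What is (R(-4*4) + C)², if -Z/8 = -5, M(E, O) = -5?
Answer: 217156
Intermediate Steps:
C = 42 (C = 23 + 19 = 42)
Z = 40 (Z = -8*(-5) = 40)
R(y) = -4 + (-5 + y)*(40 + y) (R(y) = -4 + (y + 40)*(y - 5) = -4 + (40 + y)*(-5 + y) = -4 + (-5 + y)*(40 + y))
(R(-4*4) + C)² = ((-204 + (-4*4)² + 35*(-4*4)) + 42)² = ((-204 + (-16)² + 35*(-16)) + 42)² = ((-204 + 256 - 560) + 42)² = (-508 + 42)² = (-466)² = 217156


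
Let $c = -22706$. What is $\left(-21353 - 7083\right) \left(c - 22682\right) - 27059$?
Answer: $1290626109$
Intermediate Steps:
$\left(-21353 - 7083\right) \left(c - 22682\right) - 27059 = \left(-21353 - 7083\right) \left(-22706 - 22682\right) - 27059 = \left(-28436\right) \left(-45388\right) - 27059 = 1290653168 - 27059 = 1290626109$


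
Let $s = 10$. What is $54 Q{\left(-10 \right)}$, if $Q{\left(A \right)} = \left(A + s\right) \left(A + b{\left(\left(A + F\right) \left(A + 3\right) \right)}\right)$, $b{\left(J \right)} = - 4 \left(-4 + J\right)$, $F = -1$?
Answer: $0$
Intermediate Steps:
$b{\left(J \right)} = 16 - 4 J$
$Q{\left(A \right)} = \left(10 + A\right) \left(16 + A - 4 \left(-1 + A\right) \left(3 + A\right)\right)$ ($Q{\left(A \right)} = \left(A + 10\right) \left(A - \left(-16 + 4 \left(A - 1\right) \left(A + 3\right)\right)\right) = \left(10 + A\right) \left(A - \left(-16 + 4 \left(-1 + A\right) \left(3 + A\right)\right)\right) = \left(10 + A\right) \left(16 + A - 4 \left(-1 + A\right) \left(3 + A\right)\right)$)
$54 Q{\left(-10 \right)} = 54 \left(280 - 47 \left(-10\right)^{2} - -420 - 4 \left(-10\right)^{3}\right) = 54 \left(280 - 4700 + 420 - -4000\right) = 54 \left(280 - 4700 + 420 + 4000\right) = 54 \cdot 0 = 0$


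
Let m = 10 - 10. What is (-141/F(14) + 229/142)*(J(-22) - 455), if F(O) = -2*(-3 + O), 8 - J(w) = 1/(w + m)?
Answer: -61603745/17182 ≈ -3585.4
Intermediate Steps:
m = 0
J(w) = 8 - 1/w (J(w) = 8 - 1/(w + 0) = 8 - 1/w)
F(O) = 6 - 2*O
(-141/F(14) + 229/142)*(J(-22) - 455) = (-141/(6 - 2*14) + 229/142)*((8 - 1/(-22)) - 455) = (-141/(6 - 28) + 229*(1/142))*((8 - 1*(-1/22)) - 455) = (-141/(-22) + 229/142)*((8 + 1/22) - 455) = (-141*(-1/22) + 229/142)*(177/22 - 455) = (141/22 + 229/142)*(-9833/22) = (6265/781)*(-9833/22) = -61603745/17182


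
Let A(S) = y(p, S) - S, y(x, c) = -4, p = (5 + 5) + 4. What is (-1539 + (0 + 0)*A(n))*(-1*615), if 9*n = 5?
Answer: 946485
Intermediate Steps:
n = 5/9 (n = (⅑)*5 = 5/9 ≈ 0.55556)
p = 14 (p = 10 + 4 = 14)
A(S) = -4 - S
(-1539 + (0 + 0)*A(n))*(-1*615) = (-1539 + (0 + 0)*(-4 - 1*5/9))*(-1*615) = (-1539 + 0*(-4 - 5/9))*(-615) = (-1539 + 0*(-41/9))*(-615) = (-1539 + 0)*(-615) = -1539*(-615) = 946485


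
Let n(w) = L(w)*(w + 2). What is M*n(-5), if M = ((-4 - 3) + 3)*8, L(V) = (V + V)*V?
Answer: 4800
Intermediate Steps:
L(V) = 2*V**2 (L(V) = (2*V)*V = 2*V**2)
n(w) = 2*w**2*(2 + w) (n(w) = (2*w**2)*(w + 2) = (2*w**2)*(2 + w) = 2*w**2*(2 + w))
M = -32 (M = (-7 + 3)*8 = -4*8 = -32)
M*n(-5) = -64*(-5)**2*(2 - 5) = -64*25*(-3) = -32*(-150) = 4800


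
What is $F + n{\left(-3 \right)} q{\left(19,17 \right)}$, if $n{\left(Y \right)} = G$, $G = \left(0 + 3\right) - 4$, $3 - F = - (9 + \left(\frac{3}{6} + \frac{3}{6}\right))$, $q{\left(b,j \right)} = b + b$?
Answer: $-25$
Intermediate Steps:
$q{\left(b,j \right)} = 2 b$
$F = 13$ ($F = 3 - - (9 + \left(\frac{3}{6} + \frac{3}{6}\right)) = 3 - - (9 + \left(3 \cdot \frac{1}{6} + 3 \cdot \frac{1}{6}\right)) = 3 - - (9 + \left(\frac{1}{2} + \frac{1}{2}\right)) = 3 - - (9 + 1) = 3 - \left(-1\right) 10 = 3 - -10 = 3 + 10 = 13$)
$G = -1$ ($G = 3 - 4 = -1$)
$n{\left(Y \right)} = -1$
$F + n{\left(-3 \right)} q{\left(19,17 \right)} = 13 - 2 \cdot 19 = 13 - 38 = -25$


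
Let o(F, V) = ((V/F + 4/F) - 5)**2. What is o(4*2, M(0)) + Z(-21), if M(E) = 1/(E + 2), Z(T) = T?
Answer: -335/256 ≈ -1.3086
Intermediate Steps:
M(E) = 1/(2 + E)
o(F, V) = (-5 + 4/F + V/F)**2 (o(F, V) = ((4/F + V/F) - 5)**2 = (-5 + 4/F + V/F)**2)
o(4*2, M(0)) + Z(-21) = (4 + 1/(2 + 0) - 20*2)**2/(4*2)**2 - 21 = (4 + 1/2 - 5*8)**2/8**2 - 21 = (4 + 1/2 - 40)**2/64 - 21 = (-71/2)**2/64 - 21 = (1/64)*(5041/4) - 21 = 5041/256 - 21 = -335/256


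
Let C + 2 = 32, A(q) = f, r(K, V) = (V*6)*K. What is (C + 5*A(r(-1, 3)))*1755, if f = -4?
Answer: 17550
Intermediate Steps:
r(K, V) = 6*K*V (r(K, V) = (6*V)*K = 6*K*V)
A(q) = -4
C = 30 (C = -2 + 32 = 30)
(C + 5*A(r(-1, 3)))*1755 = (30 + 5*(-4))*1755 = (30 - 20)*1755 = 10*1755 = 17550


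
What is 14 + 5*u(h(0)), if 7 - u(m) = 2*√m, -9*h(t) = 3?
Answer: 49 - 10*I*√3/3 ≈ 49.0 - 5.7735*I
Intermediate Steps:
h(t) = -⅓ (h(t) = -⅑*3 = -⅓)
u(m) = 7 - 2*√m
14 + 5*u(h(0)) = 14 + 5*(7 - 2*I*√3/3) = 14 + (35 - 10*I*√3/3) = 49 - 10*I*√3/3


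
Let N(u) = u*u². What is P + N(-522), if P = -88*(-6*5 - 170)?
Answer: -142219048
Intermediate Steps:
P = 17600 (P = -88*(-30 - 170) = -88*(-200) = 17600)
N(u) = u³
P + N(-522) = 17600 + (-522)³ = 17600 - 142236648 = -142219048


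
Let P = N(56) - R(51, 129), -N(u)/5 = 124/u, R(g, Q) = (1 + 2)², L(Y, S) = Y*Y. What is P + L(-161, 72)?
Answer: 362613/14 ≈ 25901.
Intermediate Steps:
L(Y, S) = Y²
R(g, Q) = 9 (R(g, Q) = 3² = 9)
N(u) = -620/u
P = -281/14 (P = -620/56 - 1*9 = -620*1/56 - 9 = -155/14 - 9 = -281/14 ≈ -20.071)
P + L(-161, 72) = -281/14 + (-161)² = -281/14 + 25921 = 362613/14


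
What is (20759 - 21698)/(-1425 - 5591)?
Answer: 939/7016 ≈ 0.13384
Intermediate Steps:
(20759 - 21698)/(-1425 - 5591) = -939/(-7016) = -939*(-1/7016) = 939/7016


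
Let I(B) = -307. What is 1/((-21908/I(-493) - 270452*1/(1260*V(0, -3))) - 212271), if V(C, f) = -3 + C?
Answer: -41445/8791648702 ≈ -4.7141e-6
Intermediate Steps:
1/((-21908/I(-493) - 270452*1/(1260*V(0, -3))) - 212271) = 1/((-21908/(-307) - 270452*1/(1260*(-3 + 0))) - 212271) = 1/((-21908*(-1/307) - 270452/(-42*(-3)*(-30))) - 212271) = 1/((21908/307 - 270452/(126*(-30))) - 212271) = 1/((21908/307 - 270452/(-3780)) - 212271) = 1/((21908/307 - 270452*(-1/3780)) - 212271) = 1/((21908/307 + 9659/135) - 212271) = 1/(5922893/41445 - 212271) = 1/(-8791648702/41445) = -41445/8791648702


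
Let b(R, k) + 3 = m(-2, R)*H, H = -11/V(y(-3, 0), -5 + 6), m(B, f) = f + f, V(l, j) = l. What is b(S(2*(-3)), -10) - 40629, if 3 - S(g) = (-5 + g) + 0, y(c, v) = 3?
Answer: -122204/3 ≈ -40735.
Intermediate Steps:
S(g) = 8 - g (S(g) = 3 - ((-5 + g) + 0) = 3 - (-5 + g) = 3 + (5 - g) = 8 - g)
m(B, f) = 2*f
H = -11/3 ≈ -3.6667
b(R, k) = -3 - 22*R/3 (b(R, k) = -3 + (2*R)*(-11/3) = -3 - 22*R/3)
b(S(2*(-3)), -10) - 40629 = (-3 - 22*(8 - 2*(-3))/3) - 40629 = (-3 - 22*(8 - 1*(-6))/3) - 40629 = (-3 - 22*(8 + 6)/3) - 40629 = (-3 - 22/3*14) - 40629 = (-3 - 308/3) - 40629 = -317/3 - 40629 = -122204/3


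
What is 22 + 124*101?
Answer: 12546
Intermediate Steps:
22 + 124*101 = 22 + 12524 = 12546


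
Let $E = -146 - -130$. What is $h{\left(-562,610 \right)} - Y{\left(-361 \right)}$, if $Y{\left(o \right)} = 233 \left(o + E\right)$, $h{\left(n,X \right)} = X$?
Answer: $88451$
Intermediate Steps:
$E = -16$ ($E = -146 + 130 = -16$)
$Y{\left(o \right)} = -3728 + 233 o$ ($Y{\left(o \right)} = 233 \left(o - 16\right) = 233 \left(-16 + o\right) = -3728 + 233 o$)
$h{\left(-562,610 \right)} - Y{\left(-361 \right)} = 610 - \left(-3728 + 233 \left(-361\right)\right) = 610 - \left(-3728 - 84113\right) = 610 - -87841 = 610 + 87841 = 88451$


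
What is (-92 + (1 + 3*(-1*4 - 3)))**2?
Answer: 12544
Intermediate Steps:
(-92 + (1 + 3*(-1*4 - 3)))**2 = (-92 + (1 + 3*(-4 - 3)))**2 = (-92 + (1 + 3*(-7)))**2 = (-92 + (1 - 21))**2 = (-92 - 20)**2 = (-112)**2 = 12544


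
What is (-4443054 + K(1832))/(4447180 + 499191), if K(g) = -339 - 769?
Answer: -4444162/4946371 ≈ -0.89847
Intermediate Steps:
K(g) = -1108
(-4443054 + K(1832))/(4447180 + 499191) = (-4443054 - 1108)/(4447180 + 499191) = -4444162/4946371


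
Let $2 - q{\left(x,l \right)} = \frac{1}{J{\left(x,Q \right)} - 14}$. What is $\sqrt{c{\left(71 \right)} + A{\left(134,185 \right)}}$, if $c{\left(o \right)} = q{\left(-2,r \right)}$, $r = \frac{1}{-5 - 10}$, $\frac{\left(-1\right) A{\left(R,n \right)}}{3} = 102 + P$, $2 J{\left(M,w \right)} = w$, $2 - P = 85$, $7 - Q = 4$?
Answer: $\frac{i \sqrt{1373}}{5} \approx 7.4108 i$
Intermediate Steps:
$Q = 3$ ($Q = 7 - 4 = 3$)
$P = -83$ ($P = 2 - 85 = -83$)
$J{\left(M,w \right)} = \frac{w}{2}$
$A{\left(R,n \right)} = -57$ ($A{\left(R,n \right)} = - 3 \left(102 - 83\right) = \left(-3\right) 19 = -57$)
$r = - \frac{1}{15}$ ($r = \frac{1}{-15} = - \frac{1}{15} \approx -0.066667$)
$q{\left(x,l \right)} = \frac{52}{25}$ ($q{\left(x,l \right)} = 2 - \frac{1}{\frac{1}{2} \cdot 3 - 14} = 2 - \frac{1}{\frac{3}{2} - 14} = 2 - \frac{1}{- \frac{25}{2}} = 2 - - \frac{2}{25} = 2 + \frac{2}{25} = \frac{52}{25}$)
$c{\left(o \right)} = \frac{52}{25}$
$\sqrt{c{\left(71 \right)} + A{\left(134,185 \right)}} = \sqrt{\frac{52}{25} - 57} = \sqrt{- \frac{1373}{25}} = \frac{i \sqrt{1373}}{5}$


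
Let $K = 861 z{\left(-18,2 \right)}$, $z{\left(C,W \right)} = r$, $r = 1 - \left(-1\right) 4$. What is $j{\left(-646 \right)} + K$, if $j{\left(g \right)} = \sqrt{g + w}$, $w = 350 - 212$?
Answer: $4305 + 2 i \sqrt{127} \approx 4305.0 + 22.539 i$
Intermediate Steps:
$w = 138$ ($w = 350 - 212 = 138$)
$r = 5$ ($r = 1 - -4 = 1 + 4 = 5$)
$j{\left(g \right)} = \sqrt{138 + g}$ ($j{\left(g \right)} = \sqrt{g + 138} = \sqrt{138 + g}$)
$z{\left(C,W \right)} = 5$
$K = 4305$ ($K = 861 \cdot 5 = 4305$)
$j{\left(-646 \right)} + K = \sqrt{138 - 646} + 4305 = \sqrt{-508} + 4305 = 2 i \sqrt{127} + 4305 = 4305 + 2 i \sqrt{127}$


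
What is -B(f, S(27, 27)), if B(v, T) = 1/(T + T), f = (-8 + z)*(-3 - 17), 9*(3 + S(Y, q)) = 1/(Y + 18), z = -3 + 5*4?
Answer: 405/2428 ≈ 0.16680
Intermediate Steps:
z = 17 (z = -3 + 20 = 17)
S(Y, q) = -3 + 1/(9*(18 + Y)) (S(Y, q) = -3 + 1/(9*(Y + 18)) = -3 + 1/(9*(18 + Y)))
f = -180 (f = (-8 + 17)*(-3 - 17) = 9*(-20) = -180)
B(v, T) = 1/(2*T)
-B(f, S(27, 27)) = -1/(2*((-485 - 27*27)/(9*(18 + 27)))) = -1/(2*((1/9)*(-485 - 729)/45)) = -1/(2*((1/9)*(1/45)*(-1214))) = -1/(2*(-1214/405)) = -(-405)/(2*1214) = -1*(-405/2428) = 405/2428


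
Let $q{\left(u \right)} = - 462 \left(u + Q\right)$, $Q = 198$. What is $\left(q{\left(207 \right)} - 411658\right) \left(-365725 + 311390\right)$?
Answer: $32534059280$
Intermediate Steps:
$q{\left(u \right)} = -91476 - 462 u$ ($q{\left(u \right)} = - 462 \left(u + 198\right) = - 462 \left(198 + u\right) = -91476 - 462 u$)
$\left(q{\left(207 \right)} - 411658\right) \left(-365725 + 311390\right) = \left(\left(-91476 - 95634\right) - 411658\right) \left(-365725 + 311390\right) = \left(\left(-91476 - 95634\right) - 411658\right) \left(-54335\right) = \left(-187110 - 411658\right) \left(-54335\right) = \left(-598768\right) \left(-54335\right) = 32534059280$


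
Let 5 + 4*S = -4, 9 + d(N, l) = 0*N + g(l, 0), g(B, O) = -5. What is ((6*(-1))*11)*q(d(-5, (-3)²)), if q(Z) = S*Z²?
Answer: 29106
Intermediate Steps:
d(N, l) = -14 (d(N, l) = -9 + (0*N - 5) = -9 + (0 - 5) = -9 - 5 = -14)
S = -9/4 (S = -5/4 + (¼)*(-4) = -5/4 - 1 = -9/4 ≈ -2.2500)
q(Z) = -9*Z²/4
((6*(-1))*11)*q(d(-5, (-3)²)) = ((6*(-1))*11)*(-9/4*(-14)²) = (-6*11)*(-9/4*196) = -66*(-441) = 29106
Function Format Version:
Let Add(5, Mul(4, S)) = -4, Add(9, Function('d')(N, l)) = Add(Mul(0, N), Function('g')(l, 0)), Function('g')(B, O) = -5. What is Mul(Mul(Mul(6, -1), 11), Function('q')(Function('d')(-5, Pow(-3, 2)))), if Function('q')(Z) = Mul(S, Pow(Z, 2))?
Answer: 29106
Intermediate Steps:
Function('d')(N, l) = -14 (Function('d')(N, l) = Add(-9, Add(Mul(0, N), -5)) = Add(-9, Add(0, -5)) = Add(-9, -5) = -14)
S = Rational(-9, 4) (S = Add(Rational(-5, 4), Mul(Rational(1, 4), -4)) = Add(Rational(-5, 4), -1) = Rational(-9, 4) ≈ -2.2500)
Function('q')(Z) = Mul(Rational(-9, 4), Pow(Z, 2))
Mul(Mul(Mul(6, -1), 11), Function('q')(Function('d')(-5, Pow(-3, 2)))) = Mul(Mul(Mul(6, -1), 11), Mul(Rational(-9, 4), Pow(-14, 2))) = Mul(Mul(-6, 11), Mul(Rational(-9, 4), 196)) = Mul(-66, -441) = 29106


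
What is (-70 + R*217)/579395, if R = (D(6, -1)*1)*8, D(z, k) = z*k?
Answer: -10486/579395 ≈ -0.018098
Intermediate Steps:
D(z, k) = k*z
R = -48 (R = (-1*6*1)*8 = -6*1*8 = -6*8 = -48)
(-70 + R*217)/579395 = (-70 - 48*217)/579395 = (-70 - 10416)*(1/579395) = -10486*1/579395 = -10486/579395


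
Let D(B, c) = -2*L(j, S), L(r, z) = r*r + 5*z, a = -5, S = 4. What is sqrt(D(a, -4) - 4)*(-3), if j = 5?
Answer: -3*I*sqrt(94) ≈ -29.086*I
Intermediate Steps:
L(r, z) = r**2 + 5*z
D(B, c) = -90 (D(B, c) = -2*(5**2 + 5*4) = -2*(25 + 20) = -2*45 = -90)
sqrt(D(a, -4) - 4)*(-3) = sqrt(-90 - 4)*(-3) = sqrt(-94)*(-3) = (I*sqrt(94))*(-3) = -3*I*sqrt(94)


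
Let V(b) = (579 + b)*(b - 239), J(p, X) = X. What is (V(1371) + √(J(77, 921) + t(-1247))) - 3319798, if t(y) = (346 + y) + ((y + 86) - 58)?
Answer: -1112398 + I*√1199 ≈ -1.1124e+6 + 34.627*I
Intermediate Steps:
t(y) = 374 + 2*y (t(y) = (346 + y) + ((86 + y) - 58) = (346 + y) + (28 + y) = 374 + 2*y)
V(b) = (-239 + b)*(579 + b) (V(b) = (579 + b)*(-239 + b) = (-239 + b)*(579 + b))
(V(1371) + √(J(77, 921) + t(-1247))) - 3319798 = ((-138381 + 1371² + 340*1371) + √(921 + (374 + 2*(-1247)))) - 3319798 = ((-138381 + 1879641 + 466140) + √(921 + (374 - 2494))) - 3319798 = (2207400 + √(921 - 2120)) - 3319798 = (2207400 + √(-1199)) - 3319798 = (2207400 + I*√1199) - 3319798 = -1112398 + I*√1199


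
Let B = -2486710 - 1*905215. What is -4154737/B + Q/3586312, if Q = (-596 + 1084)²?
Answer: 32188421613/24927256825 ≈ 1.2913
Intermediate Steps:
Q = 238144 (Q = 488² = 238144)
B = -3391925 (B = -2486710 - 905215 = -3391925)
-4154737/B + Q/3586312 = -4154737/(-3391925) + 238144/3586312 = -4154737*(-1/3391925) + 238144*(1/3586312) = 4154737/3391925 + 488/7349 = 32188421613/24927256825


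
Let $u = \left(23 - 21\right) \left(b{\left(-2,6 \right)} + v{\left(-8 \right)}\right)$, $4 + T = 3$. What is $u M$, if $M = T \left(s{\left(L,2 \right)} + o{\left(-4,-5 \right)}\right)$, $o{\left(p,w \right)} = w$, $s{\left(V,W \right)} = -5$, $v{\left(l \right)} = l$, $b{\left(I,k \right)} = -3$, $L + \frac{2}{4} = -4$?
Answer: $-220$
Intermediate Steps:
$L = - \frac{9}{2}$ ($L = - \frac{1}{2} - 4 = - \frac{9}{2} \approx -4.5$)
$T = -1$ ($T = -4 + 3 = -1$)
$M = 10$ ($M = - (-5 - 5) = \left(-1\right) \left(-10\right) = 10$)
$u = -22$ ($u = \left(23 - 21\right) \left(-3 - 8\right) = 2 \left(-11\right) = -22$)
$u M = \left(-22\right) 10 = -220$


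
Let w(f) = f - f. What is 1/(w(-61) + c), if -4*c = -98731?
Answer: 4/98731 ≈ 4.0514e-5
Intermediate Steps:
c = 98731/4 (c = -¼*(-98731) = 98731/4 ≈ 24683.)
w(f) = 0
1/(w(-61) + c) = 1/(0 + 98731/4) = 1/(98731/4) = 4/98731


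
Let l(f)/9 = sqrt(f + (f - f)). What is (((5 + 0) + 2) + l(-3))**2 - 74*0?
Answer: -194 + 126*I*sqrt(3) ≈ -194.0 + 218.24*I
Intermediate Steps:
l(f) = 9*sqrt(f) (l(f) = 9*sqrt(f + (f - f)) = 9*sqrt(f + 0) = 9*sqrt(f))
(((5 + 0) + 2) + l(-3))**2 - 74*0 = (((5 + 0) + 2) + 9*sqrt(-3))**2 - 74*0 = ((5 + 2) + 9*(I*sqrt(3)))**2 + 0 = (7 + 9*I*sqrt(3))**2 + 0 = (7 + 9*I*sqrt(3))**2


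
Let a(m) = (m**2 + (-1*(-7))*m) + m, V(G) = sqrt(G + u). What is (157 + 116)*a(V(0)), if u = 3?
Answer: 819 + 2184*sqrt(3) ≈ 4601.8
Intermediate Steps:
V(G) = sqrt(3 + G) (V(G) = sqrt(G + 3) = sqrt(3 + G))
a(m) = m**2 + 8*m (a(m) = (m**2 + 7*m) + m = m**2 + 8*m)
(157 + 116)*a(V(0)) = (157 + 116)*(sqrt(3 + 0)*(8 + sqrt(3 + 0))) = 273*(sqrt(3)*(8 + sqrt(3))) = 273*sqrt(3)*(8 + sqrt(3))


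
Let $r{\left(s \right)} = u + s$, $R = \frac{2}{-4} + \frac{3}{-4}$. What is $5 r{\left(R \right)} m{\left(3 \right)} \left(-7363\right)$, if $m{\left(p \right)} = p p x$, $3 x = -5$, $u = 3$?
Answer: $\frac{3865575}{4} \approx 9.6639 \cdot 10^{5}$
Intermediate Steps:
$x = - \frac{5}{3}$ ($x = \frac{1}{3} \left(-5\right) = - \frac{5}{3} \approx -1.6667$)
$R = - \frac{5}{4}$ ($R = 2 \left(- \frac{1}{4}\right) + 3 \left(- \frac{1}{4}\right) = - \frac{1}{2} - \frac{3}{4} = - \frac{5}{4} \approx -1.25$)
$m{\left(p \right)} = - \frac{5 p^{2}}{3}$ ($m{\left(p \right)} = p p \left(- \frac{5}{3}\right) = p^{2} \left(- \frac{5}{3}\right) = - \frac{5 p^{2}}{3}$)
$r{\left(s \right)} = 3 + s$
$5 r{\left(R \right)} m{\left(3 \right)} \left(-7363\right) = 5 \left(3 - \frac{5}{4}\right) \left(- \frac{5 \cdot 3^{2}}{3}\right) \left(-7363\right) = 5 \cdot \frac{7}{4} \left(\left(- \frac{5}{3}\right) 9\right) \left(-7363\right) = \frac{35}{4} \left(-15\right) \left(-7363\right) = \left(- \frac{525}{4}\right) \left(-7363\right) = \frac{3865575}{4}$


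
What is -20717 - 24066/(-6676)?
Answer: -69141313/3338 ≈ -20713.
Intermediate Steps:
-20717 - 24066/(-6676) = -20717 - 24066*(-1)/6676 = -20717 - 1*(-12033/3338) = -20717 + 12033/3338 = -69141313/3338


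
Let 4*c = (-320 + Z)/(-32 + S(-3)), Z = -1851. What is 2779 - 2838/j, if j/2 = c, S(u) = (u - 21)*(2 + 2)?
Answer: 5306681/2171 ≈ 2444.3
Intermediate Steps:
S(u) = -84 + 4*u (S(u) = (-21 + u)*4 = -84 + 4*u)
c = 2171/512 (c = ((-320 - 1851)/(-32 + (-84 + 4*(-3))))/4 = (-2171/(-32 + (-84 - 12)))/4 = (-2171/(-32 - 96))/4 = (-2171/(-128))/4 = (-2171*(-1/128))/4 = (1/4)*(2171/128) = 2171/512 ≈ 4.2402)
j = 2171/256 (j = 2*(2171/512) = 2171/256 ≈ 8.4805)
2779 - 2838/j = 2779 - 2838/2171/256 = 2779 - 2838*256/2171 = 2779 - 1*726528/2171 = 2779 - 726528/2171 = 5306681/2171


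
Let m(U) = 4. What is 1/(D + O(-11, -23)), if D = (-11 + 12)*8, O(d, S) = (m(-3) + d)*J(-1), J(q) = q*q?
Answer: 1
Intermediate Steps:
J(q) = q²
O(d, S) = 4 + d (O(d, S) = (4 + d)*(-1)² = (4 + d)*1 = 4 + d)
D = 8 (D = 1*8 = 8)
1/(D + O(-11, -23)) = 1/(8 + (4 - 11)) = 1/(8 - 7) = 1/1 = 1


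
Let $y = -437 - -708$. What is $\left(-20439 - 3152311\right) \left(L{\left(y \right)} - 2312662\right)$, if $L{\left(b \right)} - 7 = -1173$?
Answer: $7341197787000$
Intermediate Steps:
$y = 271$ ($y = -437 + 708 = 271$)
$L{\left(b \right)} = -1166$ ($L{\left(b \right)} = 7 - 1173 = -1166$)
$\left(-20439 - 3152311\right) \left(L{\left(y \right)} - 2312662\right) = \left(-20439 - 3152311\right) \left(-1166 - 2312662\right) = \left(-3172750\right) \left(-2313828\right) = 7341197787000$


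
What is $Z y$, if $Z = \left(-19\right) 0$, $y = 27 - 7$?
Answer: $0$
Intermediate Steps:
$y = 20$
$Z = 0$
$Z y = 0 \cdot 20 = 0$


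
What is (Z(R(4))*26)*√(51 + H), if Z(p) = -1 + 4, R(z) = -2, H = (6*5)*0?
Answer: 78*√51 ≈ 557.03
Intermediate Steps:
H = 0 (H = 30*0 = 0)
Z(p) = 3
(Z(R(4))*26)*√(51 + H) = (3*26)*√(51 + 0) = 78*√51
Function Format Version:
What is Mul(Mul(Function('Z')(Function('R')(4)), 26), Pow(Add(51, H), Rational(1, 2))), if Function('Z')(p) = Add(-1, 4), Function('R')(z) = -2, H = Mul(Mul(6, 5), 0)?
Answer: Mul(78, Pow(51, Rational(1, 2))) ≈ 557.03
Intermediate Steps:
H = 0 (H = Mul(30, 0) = 0)
Function('Z')(p) = 3
Mul(Mul(Function('Z')(Function('R')(4)), 26), Pow(Add(51, H), Rational(1, 2))) = Mul(Mul(3, 26), Pow(Add(51, 0), Rational(1, 2))) = Mul(78, Pow(51, Rational(1, 2)))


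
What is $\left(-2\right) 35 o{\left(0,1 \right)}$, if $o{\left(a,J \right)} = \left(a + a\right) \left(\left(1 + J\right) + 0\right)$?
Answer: $0$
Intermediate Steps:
$o{\left(a,J \right)} = 2 a \left(1 + J\right)$
$\left(-2\right) 35 o{\left(0,1 \right)} = \left(-2\right) 35 \cdot 2 \cdot 0 \left(1 + 1\right) = - 70 \cdot 2 \cdot 0 \cdot 2 = \left(-70\right) 0 = 0$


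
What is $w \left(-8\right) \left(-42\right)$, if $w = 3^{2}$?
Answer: $3024$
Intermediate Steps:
$w = 9$
$w \left(-8\right) \left(-42\right) = 9 \left(-8\right) \left(-42\right) = \left(-72\right) \left(-42\right) = 3024$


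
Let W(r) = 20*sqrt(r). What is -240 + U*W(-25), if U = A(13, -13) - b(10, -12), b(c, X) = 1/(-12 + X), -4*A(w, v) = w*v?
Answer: -240 + 25375*I/6 ≈ -240.0 + 4229.2*I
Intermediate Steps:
A(w, v) = -v*w/4 (A(w, v) = -w*v/4 = -v*w/4)
U = 1015/24 (U = -1/4*(-13)*13 - 1/(-12 - 12) = 169/4 - 1/(-24) = 169/4 - 1*(-1/24) = 169/4 + 1/24 = 1015/24 ≈ 42.292)
-240 + U*W(-25) = -240 + 1015*(20*sqrt(-25))/24 = -240 + 1015*(20*(5*I))/24 = -240 + 1015*(100*I)/24 = -240 + 25375*I/6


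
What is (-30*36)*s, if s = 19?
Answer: -20520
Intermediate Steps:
(-30*36)*s = -30*36*19 = -1080*19 = -20520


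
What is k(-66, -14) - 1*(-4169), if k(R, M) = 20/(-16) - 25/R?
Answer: 550193/132 ≈ 4168.1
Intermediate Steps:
k(R, M) = -5/4 - 25/R (k(R, M) = 20*(-1/16) - 25/R = -5/4 - 25/R)
k(-66, -14) - 1*(-4169) = (-5/4 - 25/(-66)) - 1*(-4169) = (-5/4 - 25*(-1/66)) + 4169 = (-5/4 + 25/66) + 4169 = -115/132 + 4169 = 550193/132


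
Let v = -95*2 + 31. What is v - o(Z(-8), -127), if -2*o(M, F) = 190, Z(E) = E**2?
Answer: -64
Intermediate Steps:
o(M, F) = -95 (o(M, F) = -1/2*190 = -95)
v = -159 (v = -190 + 31 = -159)
v - o(Z(-8), -127) = -159 - 1*(-95) = -159 + 95 = -64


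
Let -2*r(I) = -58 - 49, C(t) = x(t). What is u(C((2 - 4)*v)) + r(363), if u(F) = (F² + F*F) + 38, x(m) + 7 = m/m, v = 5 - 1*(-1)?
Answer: 327/2 ≈ 163.50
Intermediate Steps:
v = 6 (v = 5 + 1 = 6)
x(m) = -6 (x(m) = -7 + m/m = -7 + 1 = -6)
C(t) = -6
r(I) = 107/2 (r(I) = -(-58 - 49)/2 = -½*(-107) = 107/2)
u(F) = 38 + 2*F² (u(F) = (F² + F²) + 38 = 2*F² + 38 = 38 + 2*F²)
u(C((2 - 4)*v)) + r(363) = (38 + 2*(-6)²) + 107/2 = (38 + 2*36) + 107/2 = (38 + 72) + 107/2 = 110 + 107/2 = 327/2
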